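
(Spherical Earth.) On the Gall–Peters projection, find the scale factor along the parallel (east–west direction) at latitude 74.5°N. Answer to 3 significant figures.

2.65

The Gall–Peters projection is cylindrical equal-area with φ₀ = 45°. For cylindrical equal-area with standard parallel φ₀, h = cos φ / cos φ₀ and k = cos φ₀ / cos φ, so h·k = 1.
k = cos 45° / cos 74.5° = 0.7071/0.2672 = 2.646.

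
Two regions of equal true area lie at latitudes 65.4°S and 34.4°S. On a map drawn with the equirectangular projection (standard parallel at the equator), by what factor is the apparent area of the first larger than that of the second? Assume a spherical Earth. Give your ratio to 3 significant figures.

In the plate carrée (x = Rλ, y = Rφ), meridians are true-scale (h = 1) and parallels are stretched by k = sec φ.
Areal scale at 65.4°: h·k = 1.000 × 2.402 = 2.402.
Areal scale at 34.4°: h·k = 1.000 × 1.212 = 1.212.
Ratio = 2.402/1.212 ≈ 1.98.

1.98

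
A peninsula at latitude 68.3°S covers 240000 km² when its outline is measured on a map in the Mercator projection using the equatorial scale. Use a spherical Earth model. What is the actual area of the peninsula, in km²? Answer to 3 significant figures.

32800 km²

For Mercator, h = k = sec φ (a conformal cylindrical projection has a single point scale, 1/cos φ).
Areal scale = k² = sec²φ = 1/cos²(68.3°) = 1/0.3697² = 7.315.
True area = apparent / (areal scale) = 240000 / 7.315 ≈ 32800 km².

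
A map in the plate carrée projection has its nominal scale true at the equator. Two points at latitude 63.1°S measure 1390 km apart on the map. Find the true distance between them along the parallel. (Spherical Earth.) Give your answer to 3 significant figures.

629 km

For the equirectangular projection with φ₀ = 0 (plate carrée), h = 1 along meridians and k = sec φ along parallels.
Along the parallel at 63.1°, map distances are exaggerated by k = sec 63.1° = 2.210.
True distance = 1390 / 2.210 = 1390 × cos 63.1° ≈ 629 km.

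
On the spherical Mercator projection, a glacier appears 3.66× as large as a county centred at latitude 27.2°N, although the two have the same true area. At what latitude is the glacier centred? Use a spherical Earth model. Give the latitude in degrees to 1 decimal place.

62.3°

On Mercator, (apparent₁)/(apparent₂) = sec²φ₁ / sec²φ₂ when true areas are equal.
cos²φ₂ / cos²φ₁ = 3.66  ⇒  cos φ₁ = cos 27.2° / √3.66 = 0.8894/1.913 = 0.4649.
φ₁ = arccos(0.4649) ≈ 62.3°.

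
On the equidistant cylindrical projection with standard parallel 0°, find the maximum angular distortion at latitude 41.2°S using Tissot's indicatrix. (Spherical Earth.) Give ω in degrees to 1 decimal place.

16.2°

Plate carrée maps x = Rλ, y = Rφ. The meridian scale is h = 1 and the parallel scale is k = 1/cos φ = sec φ.
At 41.2°: h = 1.000, k = 1.329; principal scales a = 1.329, b = 1.000.
sin(ω/2) = (a − b)/(a + b) = 0.3291/2.329 = 0.1413, so ω = 2 arcsin(0.1413) ≈ 16.2°.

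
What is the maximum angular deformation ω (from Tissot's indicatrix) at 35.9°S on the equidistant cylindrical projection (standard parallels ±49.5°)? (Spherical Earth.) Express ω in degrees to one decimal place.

In the equirectangular projection with standard parallel φ₀ = 49.5° (x = Rλ cos φ₀, y = Rφ), meridians are true-scale (h = 1) and the parallel scale is k = cos φ₀ / cos φ.
At 35.9°: h = 1.000, k = 0.8017; principal scales a = 1.000, b = 0.8017.
sin(ω/2) = (a − b)/(a + b) = 0.1983/1.802 = 0.1100, so ω = 2 arcsin(0.1100) ≈ 12.6°.

12.6°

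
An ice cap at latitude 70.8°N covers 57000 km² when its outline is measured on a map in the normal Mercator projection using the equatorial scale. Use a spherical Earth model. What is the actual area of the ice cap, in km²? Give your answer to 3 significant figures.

6160 km²

The Mercator projection is conformal; its linear scale factor is the same in every direction and equals sec φ = 1/cos φ.
Areal scale = k² = sec²φ = 1/cos²(70.8°) = 1/0.3289² = 9.246.
True area = apparent / (areal scale) = 57000 / 9.246 ≈ 6160 km².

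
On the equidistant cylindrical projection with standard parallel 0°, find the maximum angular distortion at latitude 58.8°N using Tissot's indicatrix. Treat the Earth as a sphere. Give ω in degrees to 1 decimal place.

37.0°

For the equirectangular projection with φ₀ = 0 (plate carrée), h = 1 along meridians and k = sec φ along parallels.
At 58.8°: h = 1.000, k = 1.930; principal scales a = 1.930, b = 1.000.
sin(ω/2) = (a − b)/(a + b) = 0.9304/2.930 = 0.3175, so ω = 2 arcsin(0.3175) ≈ 37.0°.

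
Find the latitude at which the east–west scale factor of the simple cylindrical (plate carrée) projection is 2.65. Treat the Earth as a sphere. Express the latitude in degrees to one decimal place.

67.8°

Plate carrée: h = 1, k = sec φ along parallels.
sec φ = 2.65  ⇒  cos φ = 0.3774  ⇒  φ ≈ 67.8°.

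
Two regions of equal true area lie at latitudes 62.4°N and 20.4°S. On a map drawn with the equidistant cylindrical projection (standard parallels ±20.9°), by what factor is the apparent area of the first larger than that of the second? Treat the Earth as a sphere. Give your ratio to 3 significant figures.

2.02

In the equirectangular projection with standard parallel φ₀ = 20.9° (x = Rλ cos φ₀, y = Rφ), meridians are true-scale (h = 1) and the parallel scale is k = cos φ₀ / cos φ.
Areal scale at 62.4°: h·k = 1.000 × 2.016 = 2.016.
Areal scale at 20.4°: h·k = 1.000 × 0.9967 = 0.9967.
Ratio = 2.016/0.9967 ≈ 2.02.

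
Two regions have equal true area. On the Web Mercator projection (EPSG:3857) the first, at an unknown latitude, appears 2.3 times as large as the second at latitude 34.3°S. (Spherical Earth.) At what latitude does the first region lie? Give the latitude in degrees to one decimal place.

57.0°

On Mercator, (apparent₁)/(apparent₂) = sec²φ₁ / sec²φ₂ when true areas are equal.
cos²φ₂ / cos²φ₁ = 2.3  ⇒  cos φ₁ = cos 34.3° / √2.3 = 0.8261/1.517 = 0.5447.
φ₁ = arccos(0.5447) ≈ 57.0°.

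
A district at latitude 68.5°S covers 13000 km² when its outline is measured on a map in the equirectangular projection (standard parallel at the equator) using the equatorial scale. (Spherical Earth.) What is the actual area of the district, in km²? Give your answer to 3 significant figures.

4760 km²

In the plate carrée (x = Rλ, y = Rφ), meridians are true-scale (h = 1) and parallels are stretched by k = sec φ.
Areal scale = h·k = 1 × sec φ; at 68.5°, h = 1.000, k = 2.729, so h·k = 2.729.
True area = apparent / (areal scale) = 13000 / 2.729 ≈ 4760 km².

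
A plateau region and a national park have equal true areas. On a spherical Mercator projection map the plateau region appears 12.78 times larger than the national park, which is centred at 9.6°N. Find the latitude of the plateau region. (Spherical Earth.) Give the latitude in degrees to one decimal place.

74.0°

On Mercator, (apparent₁)/(apparent₂) = sec²φ₁ / sec²φ₂ when true areas are equal.
cos²φ₂ / cos²φ₁ = 12.78  ⇒  cos φ₁ = cos 9.6° / √12.78 = 0.9860/3.575 = 0.2758.
φ₁ = arccos(0.2758) ≈ 74.0°.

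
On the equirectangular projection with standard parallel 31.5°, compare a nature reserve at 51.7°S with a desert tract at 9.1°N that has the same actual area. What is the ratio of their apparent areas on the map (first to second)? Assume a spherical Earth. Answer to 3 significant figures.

In the equirectangular projection with standard parallel φ₀ = 31.5° (x = Rλ cos φ₀, y = Rφ), meridians are true-scale (h = 1) and the parallel scale is k = cos φ₀ / cos φ.
Areal scale at 51.7°: h·k = 1.000 × 1.376 = 1.376.
Areal scale at 9.1°: h·k = 1.000 × 0.8635 = 0.8635.
Ratio = 1.376/0.8635 ≈ 1.59.

1.59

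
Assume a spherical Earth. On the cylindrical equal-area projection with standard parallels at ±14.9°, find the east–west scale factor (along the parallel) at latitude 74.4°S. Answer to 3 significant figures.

3.59

For cylindrical equal-area with standard parallel φ₀, h = cos φ / cos φ₀ and k = cos φ₀ / cos φ, so h·k = 1.
k = cos 14.9° / cos 74.4° = 0.9664/0.2689 = 3.594.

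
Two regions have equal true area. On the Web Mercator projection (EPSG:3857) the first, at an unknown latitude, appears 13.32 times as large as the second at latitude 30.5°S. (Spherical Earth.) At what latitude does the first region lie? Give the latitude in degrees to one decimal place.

76.3°

For equal true areas on Mercator, apparent areas scale as sec²φ, so the ratio is cos²φ₂ / cos²φ₁.
cos²φ₂ / cos²φ₁ = 13.32  ⇒  cos φ₁ = cos 30.5° / √13.32 = 0.8616/3.650 = 0.2361.
φ₁ = arccos(0.2361) ≈ 76.3°.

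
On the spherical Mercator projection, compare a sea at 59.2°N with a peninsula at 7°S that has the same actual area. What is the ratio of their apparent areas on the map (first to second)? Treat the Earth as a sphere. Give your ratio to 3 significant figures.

3.76

Mercator areal scale is sec²φ.
At 59.2°: sec²(59.2°) = 1/0.5120² = 3.814.
At 7°: sec²(7°) = 1/0.9925² = 1.015.
Ratio = 3.814/1.015 = cos²(7°)/cos²(59.2°) ≈ 3.76.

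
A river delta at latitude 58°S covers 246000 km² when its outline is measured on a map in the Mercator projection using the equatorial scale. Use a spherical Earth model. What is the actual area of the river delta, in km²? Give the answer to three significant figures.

For Mercator, h = k = sec φ (a conformal cylindrical projection has a single point scale, 1/cos φ).
Areal scale = k² = sec²φ = 1/cos²(58°) = 1/0.5299² = 3.561.
True area = apparent / (areal scale) = 246000 / 3.561 ≈ 69100 km².

69100 km²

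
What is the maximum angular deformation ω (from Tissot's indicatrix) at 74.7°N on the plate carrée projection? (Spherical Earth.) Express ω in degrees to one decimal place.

For the equirectangular projection with φ₀ = 0 (plate carrée), h = 1 along meridians and k = sec φ along parallels.
At 74.7°: h = 1.000, k = 3.790; principal scales a = 3.790, b = 1.000.
sin(ω/2) = (a − b)/(a + b) = 2.790/4.790 = 0.5824, so ω = 2 arcsin(0.5824) ≈ 71.2°.

71.2°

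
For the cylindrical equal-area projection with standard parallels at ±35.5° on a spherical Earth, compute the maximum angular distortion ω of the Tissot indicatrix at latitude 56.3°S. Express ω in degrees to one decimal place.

42.9°

A cylindrical equal-area projection with standard parallel φ₀ has meridian scale h = cos φ / cos φ₀ and parallel scale k = cos φ₀ / cos φ (so areas are preserved, h·k = 1).
At 56.3°: h = 0.6815, k = 1.467; principal scales a = 1.467, b = 0.6815.
sin(ω/2) = (a − b)/(a + b) = 0.7858/2.149 = 0.3657, so ω = 2 arcsin(0.3657) ≈ 42.9°.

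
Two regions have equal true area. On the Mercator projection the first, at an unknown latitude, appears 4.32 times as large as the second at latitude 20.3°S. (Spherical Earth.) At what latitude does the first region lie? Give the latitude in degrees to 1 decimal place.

63.2°

For equal true areas on Mercator, apparent areas scale as sec²φ, so the ratio is cos²φ₂ / cos²φ₁.
cos²φ₂ / cos²φ₁ = 4.32  ⇒  cos φ₁ = cos 20.3° / √4.32 = 0.9379/2.078 = 0.4512.
φ₁ = arccos(0.4512) ≈ 63.2°.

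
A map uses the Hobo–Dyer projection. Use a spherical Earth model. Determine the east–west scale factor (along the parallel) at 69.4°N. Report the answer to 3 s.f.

Hobo–Dyer is a cylindrical equal-area projection with standard parallels at ±37.5°. Cylindrical equal-area (φ₀ = 37.5°): h = cos φ / cos 37.5° along meridians, k = cos 37.5° / cos φ along parallels; h·k = 1.
k = cos 37.5° / cos 69.4° = 0.7934/0.3518 = 2.255.

2.25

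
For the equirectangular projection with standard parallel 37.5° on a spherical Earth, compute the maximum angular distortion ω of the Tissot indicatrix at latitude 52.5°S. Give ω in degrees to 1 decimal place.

15.1°

With standard parallel φ₀ = 37.5°, the equirectangular projection gives x = Rλ cos φ₀, y = Rφ, so h = 1 and k = cos 37.5° / cos φ.
At 52.5°: h = 1.000, k = 1.303; principal scales a = 1.303, b = 1.000.
sin(ω/2) = (a − b)/(a + b) = 0.3032/2.303 = 0.1317, so ω = 2 arcsin(0.1317) ≈ 15.1°.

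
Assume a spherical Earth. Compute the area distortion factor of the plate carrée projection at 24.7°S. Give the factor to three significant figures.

Plate carrée maps x = Rλ, y = Rφ. The meridian scale is h = 1 and the parallel scale is k = 1/cos φ = sec φ.
Areal scale = h·k = 1 × sec φ; at 24.7°, h = 1.000, k = 1.101, so h·k = 1.101.

1.10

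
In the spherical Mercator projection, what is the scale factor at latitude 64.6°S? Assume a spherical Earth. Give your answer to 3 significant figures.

2.33

Mercator is conformal, so the point scale is isotropic: h = k = sec φ = 1/cos φ.
k = 1/cos 64.6° = 1/0.4289 = 2.331.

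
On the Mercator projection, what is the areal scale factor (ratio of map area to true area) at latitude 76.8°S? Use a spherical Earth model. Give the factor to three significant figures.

For Mercator, h = k = sec φ (a conformal cylindrical projection has a single point scale, 1/cos φ).
Areal scale = k² = sec²φ = 1/cos²(76.8°) = 1/0.2284² = 19.18.

19.2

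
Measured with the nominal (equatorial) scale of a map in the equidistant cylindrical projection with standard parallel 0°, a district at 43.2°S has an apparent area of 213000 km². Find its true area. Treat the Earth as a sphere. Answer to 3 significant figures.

For the equirectangular projection with φ₀ = 0 (plate carrée), h = 1 along meridians and k = sec φ along parallels.
Areal scale = h·k = 1 × sec φ; at 43.2°, h = 1.000, k = 1.372, so h·k = 1.372.
True area = apparent / (areal scale) = 213000 / 1.372 ≈ 155000 km².

155000 km²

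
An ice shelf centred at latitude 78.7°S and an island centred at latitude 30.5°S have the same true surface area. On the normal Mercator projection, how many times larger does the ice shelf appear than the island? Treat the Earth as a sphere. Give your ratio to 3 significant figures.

19.3

Mercator areal scale is sec²φ.
At 78.7°: sec²(78.7°) = 1/0.1959² = 26.05.
At 30.5°: sec²(30.5°) = 1/0.8616² = 1.347.
Ratio = 26.05/1.347 = cos²(30.5°)/cos²(78.7°) ≈ 19.3.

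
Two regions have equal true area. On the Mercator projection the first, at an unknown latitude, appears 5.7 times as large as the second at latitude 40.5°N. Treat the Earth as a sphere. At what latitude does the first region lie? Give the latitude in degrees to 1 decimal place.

For equal true areas on Mercator, apparent areas scale as sec²φ, so the ratio is cos²φ₂ / cos²φ₁.
cos²φ₂ / cos²φ₁ = 5.7  ⇒  cos φ₁ = cos 40.5° / √5.7 = 0.7604/2.387 = 0.3185.
φ₁ = arccos(0.3185) ≈ 71.4°.

71.4°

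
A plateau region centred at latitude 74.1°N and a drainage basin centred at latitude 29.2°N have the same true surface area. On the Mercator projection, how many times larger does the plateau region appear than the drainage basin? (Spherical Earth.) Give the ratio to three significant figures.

On Mercator, area is exaggerated by sec²φ = 1/cos²φ.
At 74.1°: sec²(74.1°) = 1/0.2740² = 13.32.
At 29.2°: sec²(29.2°) = 1/0.8729² = 1.312.
Ratio = 13.32/1.312 = cos²(29.2°)/cos²(74.1°) ≈ 10.2.

10.2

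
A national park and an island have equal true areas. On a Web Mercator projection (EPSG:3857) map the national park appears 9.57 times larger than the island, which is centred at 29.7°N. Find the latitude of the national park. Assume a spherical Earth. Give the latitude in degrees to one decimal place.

73.7°

For equal true areas on Mercator, apparent areas scale as sec²φ, so the ratio is cos²φ₂ / cos²φ₁.
cos²φ₂ / cos²φ₁ = 9.57  ⇒  cos φ₁ = cos 29.7° / √9.57 = 0.8686/3.094 = 0.2808.
φ₁ = arccos(0.2808) ≈ 73.7°.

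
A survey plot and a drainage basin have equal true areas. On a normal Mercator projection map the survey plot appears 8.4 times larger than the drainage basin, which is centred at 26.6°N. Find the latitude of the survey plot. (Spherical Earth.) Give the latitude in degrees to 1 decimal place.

72.0°

Mercator areal scale is sec²φ, so apparent-area ratio = sec²φ₁ / sec²φ₂ = cos²φ₂ / cos²φ₁.
cos²φ₂ / cos²φ₁ = 8.4  ⇒  cos φ₁ = cos 26.6° / √8.4 = 0.8942/2.898 = 0.3085.
φ₁ = arccos(0.3085) ≈ 72.0°.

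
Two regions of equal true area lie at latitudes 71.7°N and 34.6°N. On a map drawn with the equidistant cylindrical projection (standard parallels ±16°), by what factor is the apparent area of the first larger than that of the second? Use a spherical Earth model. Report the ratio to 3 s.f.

2.62

With standard parallel φ₀ = 16°, the equirectangular projection gives x = Rλ cos φ₀, y = Rφ, so h = 1 and k = cos 16° / cos φ.
Areal scale at 71.7°: h·k = 1.000 × 3.061 = 3.061.
Areal scale at 34.6°: h·k = 1.000 × 1.168 = 1.168.
Ratio = 3.061/1.168 ≈ 2.62.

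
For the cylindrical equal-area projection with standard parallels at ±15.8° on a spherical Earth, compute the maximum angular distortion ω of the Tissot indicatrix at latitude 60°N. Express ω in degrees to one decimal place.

A cylindrical equal-area projection with standard parallel φ₀ has meridian scale h = cos φ / cos φ₀ and parallel scale k = cos φ₀ / cos φ (so areas are preserved, h·k = 1).
At 60°: h = 0.5196, k = 1.924; principal scales a = 1.924, b = 0.5196.
sin(ω/2) = (a − b)/(a + b) = 1.405/2.444 = 0.5748, so ω = 2 arcsin(0.5748) ≈ 70.2°.

70.2°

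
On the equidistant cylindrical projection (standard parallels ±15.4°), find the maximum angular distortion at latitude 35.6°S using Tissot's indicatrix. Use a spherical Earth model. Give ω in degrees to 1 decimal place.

9.7°

With standard parallel φ₀ = 15.4°, the equirectangular projection gives x = Rλ cos φ₀, y = Rφ, so h = 1 and k = cos 15.4° / cos φ.
At 35.6°: h = 1.000, k = 1.186; principal scales a = 1.186, b = 1.000.
sin(ω/2) = (a − b)/(a + b) = 0.1857/2.186 = 0.08496, so ω = 2 arcsin(0.08496) ≈ 9.7°.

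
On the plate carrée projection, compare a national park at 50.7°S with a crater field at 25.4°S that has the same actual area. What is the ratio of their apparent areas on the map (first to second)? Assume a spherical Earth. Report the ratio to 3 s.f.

1.43

Plate carrée maps x = Rλ, y = Rφ. The meridian scale is h = 1 and the parallel scale is k = 1/cos φ = sec φ.
Areal scale at 50.7°: h·k = 1.000 × 1.579 = 1.579.
Areal scale at 25.4°: h·k = 1.000 × 1.107 = 1.107.
Ratio = 1.579/1.107 ≈ 1.43.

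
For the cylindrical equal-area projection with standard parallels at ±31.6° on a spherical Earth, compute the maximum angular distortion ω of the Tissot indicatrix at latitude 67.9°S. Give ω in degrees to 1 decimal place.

84.7°

Cylindrical equal-area (φ₀ = 31.6°): h = cos φ / cos 31.6° along meridians, k = cos 31.6° / cos φ along parallels; h·k = 1.
At 67.9°: h = 0.4417, k = 2.264; principal scales a = 2.264, b = 0.4417.
sin(ω/2) = (a − b)/(a + b) = 1.822/2.706 = 0.6735, so ω = 2 arcsin(0.6735) ≈ 84.7°.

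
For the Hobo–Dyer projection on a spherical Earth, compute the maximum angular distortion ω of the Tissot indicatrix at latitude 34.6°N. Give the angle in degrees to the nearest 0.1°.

4.2°

The Hobo–Dyer projection is cylindrical equal-area with φ₀ = 37.5°. Cylindrical equal-area (φ₀ = 37.5°): h = cos φ / cos 37.5° along meridians, k = cos 37.5° / cos φ along parallels; h·k = 1.
At 34.6°: h = 1.038, k = 0.9638; principal scales a = 1.038, b = 0.9638.
sin(ω/2) = (a − b)/(a + b) = 0.07372/2.001 = 0.03684, so ω = 2 arcsin(0.03684) ≈ 4.2°.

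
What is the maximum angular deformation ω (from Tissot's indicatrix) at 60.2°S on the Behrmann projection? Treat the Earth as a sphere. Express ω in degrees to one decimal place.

Behrmann is a cylindrical equal-area projection with standard parallels at ±30°. For cylindrical equal-area with standard parallel φ₀, h = cos φ / cos φ₀ and k = cos φ₀ / cos φ, so h·k = 1.
At 60.2°: h = 0.5739, k = 1.743; principal scales a = 1.743, b = 0.5739.
sin(ω/2) = (a − b)/(a + b) = 1.169/2.316 = 0.5045, so ω = 2 arcsin(0.5045) ≈ 60.6°.

60.6°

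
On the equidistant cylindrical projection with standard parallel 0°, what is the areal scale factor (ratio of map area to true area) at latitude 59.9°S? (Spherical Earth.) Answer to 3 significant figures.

1.99

For the equirectangular projection with φ₀ = 0 (plate carrée), h = 1 along meridians and k = sec φ along parallels.
Areal scale = h·k = 1 × sec φ; at 59.9°, h = 1.000, k = 1.994, so h·k = 1.994.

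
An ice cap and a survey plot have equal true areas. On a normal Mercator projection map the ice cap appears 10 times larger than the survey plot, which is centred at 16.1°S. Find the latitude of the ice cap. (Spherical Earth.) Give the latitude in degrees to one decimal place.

72.3°

Mercator areal scale is sec²φ, so apparent-area ratio = sec²φ₁ / sec²φ₂ = cos²φ₂ / cos²φ₁.
cos²φ₂ / cos²φ₁ = 10  ⇒  cos φ₁ = cos 16.1° / √10 = 0.9608/3.162 = 0.3038.
φ₁ = arccos(0.3038) ≈ 72.3°.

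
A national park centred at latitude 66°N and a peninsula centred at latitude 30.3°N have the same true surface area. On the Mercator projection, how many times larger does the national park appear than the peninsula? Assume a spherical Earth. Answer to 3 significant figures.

4.51

Mercator is conformal with k = sec φ, so areal scale = k² = sec²φ.
At 66°: sec²(66°) = 1/0.4067² = 6.045.
At 30.3°: sec²(30.3°) = 1/0.8634² = 1.341.
Ratio = 6.045/1.341 = cos²(30.3°)/cos²(66°) ≈ 4.51.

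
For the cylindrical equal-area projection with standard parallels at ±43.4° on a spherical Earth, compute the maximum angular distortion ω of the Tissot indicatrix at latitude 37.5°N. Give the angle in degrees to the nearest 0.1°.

10.1°

A cylindrical equal-area projection with standard parallel φ₀ has meridian scale h = cos φ / cos φ₀ and parallel scale k = cos φ₀ / cos φ (so areas are preserved, h·k = 1).
At 37.5°: h = 1.092, k = 0.9158; principal scales a = 1.092, b = 0.9158.
sin(ω/2) = (a − b)/(a + b) = 0.1761/2.008 = 0.08770, so ω = 2 arcsin(0.08770) ≈ 10.1°.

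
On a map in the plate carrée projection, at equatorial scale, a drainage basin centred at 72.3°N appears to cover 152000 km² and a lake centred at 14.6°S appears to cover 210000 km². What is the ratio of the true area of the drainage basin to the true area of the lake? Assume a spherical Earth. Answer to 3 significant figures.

0.227

Plate carrée has h = 1 and k = sec φ, giving areal scale sec φ; true area = (apparent area) · cos φ.
True area of drainage basin: 152000 × cos(72.3°) = 152000 × 0.3040 = 46210 km².
True area of lake: 210000 × cos(14.6°) = 210000 × 0.9677 = 203200 km².
Ratio = 46210 / 203200 ≈ 0.227.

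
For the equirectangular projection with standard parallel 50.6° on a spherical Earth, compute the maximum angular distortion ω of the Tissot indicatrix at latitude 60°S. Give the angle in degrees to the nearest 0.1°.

13.6°

The equidistant cylindrical projection with φ₀ = 50.6° has h = 1 (meridians true) and k = cos φ₀ / cos φ along parallels.
At 60°: h = 1.000, k = 1.269; principal scales a = 1.269, b = 1.000.
sin(ω/2) = (a − b)/(a + b) = 0.2695/2.269 = 0.1187, so ω = 2 arcsin(0.1187) ≈ 13.6°.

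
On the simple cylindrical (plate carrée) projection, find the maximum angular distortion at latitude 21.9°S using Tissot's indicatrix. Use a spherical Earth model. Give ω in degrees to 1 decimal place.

In the plate carrée (x = Rλ, y = Rφ), meridians are true-scale (h = 1) and parallels are stretched by k = sec φ.
At 21.9°: h = 1.000, k = 1.078; principal scales a = 1.078, b = 1.000.
sin(ω/2) = (a − b)/(a + b) = 0.07778/2.078 = 0.03743, so ω = 2 arcsin(0.03743) ≈ 4.3°.

4.3°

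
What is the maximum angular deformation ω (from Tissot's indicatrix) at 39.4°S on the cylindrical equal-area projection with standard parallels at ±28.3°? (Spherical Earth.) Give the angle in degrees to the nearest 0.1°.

A cylindrical equal-area projection with standard parallel φ₀ has meridian scale h = cos φ / cos φ₀ and parallel scale k = cos φ₀ / cos φ (so areas are preserved, h·k = 1).
At 39.4°: h = 0.8776, k = 1.139; principal scales a = 1.139, b = 0.8776.
sin(ω/2) = (a − b)/(a + b) = 0.2618/2.017 = 0.1298, so ω = 2 arcsin(0.1298) ≈ 14.9°.

14.9°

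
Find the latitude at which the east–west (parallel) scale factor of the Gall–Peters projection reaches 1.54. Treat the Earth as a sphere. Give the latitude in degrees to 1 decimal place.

The Gall–Peters projection is cylindrical equal-area with φ₀ = 45°. A cylindrical equal-area projection with standard parallel φ₀ has meridian scale h = cos φ / cos φ₀ and parallel scale k = cos φ₀ / cos φ (so areas are preserved, h·k = 1).
k = cos φ₀ / cos φ = 1.54  ⇒  cos φ = cos 45° / 1.54 = 0.4592.
φ = arccos(0.4592) ≈ 62.7°.

62.7°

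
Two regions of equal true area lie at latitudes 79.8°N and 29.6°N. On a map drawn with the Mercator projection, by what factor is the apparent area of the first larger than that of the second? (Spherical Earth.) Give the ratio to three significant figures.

Mercator areal scale is sec²φ.
At 79.8°: sec²(79.8°) = 1/0.1771² = 31.89.
At 29.6°: sec²(29.6°) = 1/0.8695² = 1.323.
Ratio = 31.89/1.323 = cos²(29.6°)/cos²(79.8°) ≈ 24.1.

24.1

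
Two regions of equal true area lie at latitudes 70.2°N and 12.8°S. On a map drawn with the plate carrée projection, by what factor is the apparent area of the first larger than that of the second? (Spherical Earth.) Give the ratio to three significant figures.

2.88

For the equirectangular projection with φ₀ = 0 (plate carrée), h = 1 along meridians and k = sec φ along parallels.
Areal scale at 70.2°: h·k = 1.000 × 2.952 = 2.952.
Areal scale at 12.8°: h·k = 1.000 × 1.025 = 1.025.
Ratio = 2.952/1.025 ≈ 2.88.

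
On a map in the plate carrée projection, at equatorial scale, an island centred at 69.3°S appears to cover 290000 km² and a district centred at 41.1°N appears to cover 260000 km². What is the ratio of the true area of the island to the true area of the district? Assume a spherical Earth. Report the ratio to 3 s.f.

On the plate carrée, areal scale = h·k = 1 × sec φ, so true area = apparent × cos φ.
True area of island: 290000 × cos(69.3°) = 290000 × 0.3535 = 102500 km².
True area of district: 260000 × cos(41.1°) = 260000 × 0.7536 = 195900 km².
Ratio = 102500 / 195900 ≈ 0.523.

0.523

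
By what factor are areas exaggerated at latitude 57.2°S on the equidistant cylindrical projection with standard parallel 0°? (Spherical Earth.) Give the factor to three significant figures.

In the plate carrée (x = Rλ, y = Rφ), meridians are true-scale (h = 1) and parallels are stretched by k = sec φ.
Areal scale = h·k = 1 × sec φ; at 57.2°, h = 1.000, k = 1.846, so h·k = 1.846.

1.85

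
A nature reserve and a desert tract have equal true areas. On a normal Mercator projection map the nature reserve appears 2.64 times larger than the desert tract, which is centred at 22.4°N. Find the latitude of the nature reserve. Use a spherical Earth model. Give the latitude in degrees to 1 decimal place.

55.3°

On Mercator, (apparent₁)/(apparent₂) = sec²φ₁ / sec²φ₂ when true areas are equal.
cos²φ₂ / cos²φ₁ = 2.64  ⇒  cos φ₁ = cos 22.4° / √2.64 = 0.9245/1.625 = 0.5690.
φ₁ = arccos(0.5690) ≈ 55.3°.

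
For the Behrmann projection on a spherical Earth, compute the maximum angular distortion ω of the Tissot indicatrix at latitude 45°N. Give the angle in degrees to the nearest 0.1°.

The Behrmann projection is cylindrical equal-area with φ₀ = 30°. Cylindrical equal-area (φ₀ = 30°): h = cos φ / cos 30° along meridians, k = cos 30° / cos φ along parallels; h·k = 1.
At 45°: h = 0.8165, k = 1.225; principal scales a = 1.225, b = 0.8165.
sin(ω/2) = (a − b)/(a + b) = 0.4082/2.041 = 0.2000, so ω = 2 arcsin(0.2000) ≈ 23.1°.

23.1°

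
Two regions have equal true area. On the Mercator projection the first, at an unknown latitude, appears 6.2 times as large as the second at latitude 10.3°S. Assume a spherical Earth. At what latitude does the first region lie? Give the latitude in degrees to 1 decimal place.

On Mercator, (apparent₁)/(apparent₂) = sec²φ₁ / sec²φ₂ when true areas are equal.
cos²φ₂ / cos²φ₁ = 6.2  ⇒  cos φ₁ = cos 10.3° / √6.2 = 0.9839/2.490 = 0.3951.
φ₁ = arccos(0.3951) ≈ 66.7°.

66.7°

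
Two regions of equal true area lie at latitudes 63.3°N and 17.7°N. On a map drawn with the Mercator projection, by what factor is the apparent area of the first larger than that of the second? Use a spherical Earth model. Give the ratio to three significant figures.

Mercator areal scale is sec²φ.
At 63.3°: sec²(63.3°) = 1/0.4493² = 4.953.
At 17.7°: sec²(17.7°) = 1/0.9527² = 1.102.
Ratio = 4.953/1.102 = cos²(17.7°)/cos²(63.3°) ≈ 4.50.

4.50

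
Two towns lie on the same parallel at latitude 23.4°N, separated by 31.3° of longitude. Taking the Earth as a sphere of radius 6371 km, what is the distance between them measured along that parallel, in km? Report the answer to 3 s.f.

3190 km

Arc length along a parallel = R cos φ · Δλ (with Δλ in radians).
= 6371 × cos 23.4° × (31.3° × π/180) = 6371 × 0.9178 × 0.5463 ≈ 3190 km.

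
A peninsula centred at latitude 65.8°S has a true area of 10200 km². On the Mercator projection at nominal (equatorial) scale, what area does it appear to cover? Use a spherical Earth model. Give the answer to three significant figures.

The Mercator projection is conformal; its linear scale factor is the same in every direction and equals sec φ = 1/cos φ.
Areal scale = k² = sec²φ = 1/cos²(65.8°) = 1/0.4099² = 5.951.
Apparent area = 10200 × 5.951 ≈ 60700 km².

60700 km²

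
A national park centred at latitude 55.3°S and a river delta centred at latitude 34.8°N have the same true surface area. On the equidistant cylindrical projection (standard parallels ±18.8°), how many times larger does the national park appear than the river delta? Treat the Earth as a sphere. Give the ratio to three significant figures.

In the equirectangular projection with standard parallel φ₀ = 18.8° (x = Rλ cos φ₀, y = Rφ), meridians are true-scale (h = 1) and the parallel scale is k = cos φ₀ / cos φ.
Areal scale at 55.3°: h·k = 1.000 × 1.663 = 1.663.
Areal scale at 34.8°: h·k = 1.000 × 1.153 = 1.153.
Ratio = 1.663/1.153 ≈ 1.44.

1.44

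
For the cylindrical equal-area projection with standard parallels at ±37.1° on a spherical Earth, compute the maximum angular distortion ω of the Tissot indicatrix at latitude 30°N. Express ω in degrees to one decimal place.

9.4°

A cylindrical equal-area projection with standard parallel φ₀ has meridian scale h = cos φ / cos φ₀ and parallel scale k = cos φ₀ / cos φ (so areas are preserved, h·k = 1).
At 30°: h = 1.086, k = 0.9210; principal scales a = 1.086, b = 0.9210.
sin(ω/2) = (a − b)/(a + b) = 0.1648/2.007 = 0.08214, so ω = 2 arcsin(0.08214) ≈ 9.4°.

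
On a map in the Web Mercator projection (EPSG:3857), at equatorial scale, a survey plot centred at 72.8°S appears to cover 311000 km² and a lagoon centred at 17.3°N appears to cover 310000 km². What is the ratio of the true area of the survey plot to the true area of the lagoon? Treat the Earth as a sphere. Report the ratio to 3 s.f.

0.0962

Mercator's areal exaggeration is sec²φ; hence true area = (apparent area) · cos²φ.
True area of survey plot: 311000 × cos²(72.8°) = 311000 × 0.08744 = 27190 km².
True area of lagoon: 310000 × cos²(17.3°) = 310000 × 0.9116 = 282600 km².
Ratio = 27190 / 282600 ≈ 0.0962.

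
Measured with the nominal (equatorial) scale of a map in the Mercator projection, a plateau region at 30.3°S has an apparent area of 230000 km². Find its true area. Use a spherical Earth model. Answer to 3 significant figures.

Mercator is conformal, so the point scale is isotropic: h = k = sec φ = 1/cos φ.
Areal scale = k² = sec²φ = 1/cos²(30.3°) = 1/0.8634² = 1.341.
True area = apparent / (areal scale) = 230000 / 1.341 ≈ 171000 km².

171000 km²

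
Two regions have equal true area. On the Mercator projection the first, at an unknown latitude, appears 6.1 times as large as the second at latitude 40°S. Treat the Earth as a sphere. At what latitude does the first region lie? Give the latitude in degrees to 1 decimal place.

71.9°

On Mercator, (apparent₁)/(apparent₂) = sec²φ₁ / sec²φ₂ when true areas are equal.
cos²φ₂ / cos²φ₁ = 6.1  ⇒  cos φ₁ = cos 40° / √6.1 = 0.7660/2.470 = 0.3102.
φ₁ = arccos(0.3102) ≈ 71.9°.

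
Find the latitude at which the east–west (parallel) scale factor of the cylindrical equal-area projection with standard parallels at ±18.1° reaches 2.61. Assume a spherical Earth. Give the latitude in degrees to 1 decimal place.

A cylindrical equal-area projection with standard parallel φ₀ has meridian scale h = cos φ / cos φ₀ and parallel scale k = cos φ₀ / cos φ (so areas are preserved, h·k = 1).
k = cos φ₀ / cos φ = 2.61  ⇒  cos φ = cos 18.1° / 2.61 = 0.3642.
φ = arccos(0.3642) ≈ 68.6°.

68.6°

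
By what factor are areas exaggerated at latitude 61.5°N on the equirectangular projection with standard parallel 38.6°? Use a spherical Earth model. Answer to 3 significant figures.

In the equirectangular projection with standard parallel φ₀ = 38.6° (x = Rλ cos φ₀, y = Rφ), meridians are true-scale (h = 1) and the parallel scale is k = cos φ₀ / cos φ.
Areal scale = h·k = 1 × cos φ₀ / cos φ; at 61.5°, h = 1.000, k = 1.638, so h·k = 1.638.

1.64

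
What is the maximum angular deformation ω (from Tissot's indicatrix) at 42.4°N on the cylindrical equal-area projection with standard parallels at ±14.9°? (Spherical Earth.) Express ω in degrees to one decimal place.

30.5°

For cylindrical equal-area with standard parallel φ₀, h = cos φ / cos φ₀ and k = cos φ₀ / cos φ, so h·k = 1.
At 42.4°: h = 0.7641, k = 1.309; principal scales a = 1.309, b = 0.7641.
sin(ω/2) = (a − b)/(a + b) = 0.5445/2.073 = 0.2627, so ω = 2 arcsin(0.2627) ≈ 30.5°.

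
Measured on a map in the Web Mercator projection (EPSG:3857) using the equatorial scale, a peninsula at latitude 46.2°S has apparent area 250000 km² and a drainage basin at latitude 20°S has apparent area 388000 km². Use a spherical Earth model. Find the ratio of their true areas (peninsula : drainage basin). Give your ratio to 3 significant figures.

Mercator's areal exaggeration is sec²φ; hence true area = (apparent area) · cos²φ.
True area of peninsula: 250000 × cos²(46.2°) = 250000 × 0.4791 = 119800 km².
True area of drainage basin: 388000 × cos²(20°) = 388000 × 0.8830 = 342600 km².
Ratio = 119800 / 342600 ≈ 0.350.

0.350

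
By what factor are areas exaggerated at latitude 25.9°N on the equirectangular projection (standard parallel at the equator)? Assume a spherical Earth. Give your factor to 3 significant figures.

Plate carrée maps x = Rλ, y = Rφ. The meridian scale is h = 1 and the parallel scale is k = 1/cos φ = sec φ.
Areal scale = h·k = 1 × sec φ; at 25.9°, h = 1.000, k = 1.112, so h·k = 1.112.

1.11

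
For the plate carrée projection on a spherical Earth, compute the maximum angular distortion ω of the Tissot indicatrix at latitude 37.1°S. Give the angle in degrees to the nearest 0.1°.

Plate carrée maps x = Rλ, y = Rφ. The meridian scale is h = 1 and the parallel scale is k = 1/cos φ = sec φ.
At 37.1°: h = 1.000, k = 1.254; principal scales a = 1.254, b = 1.000.
sin(ω/2) = (a − b)/(a + b) = 0.2538/2.254 = 0.1126, so ω = 2 arcsin(0.1126) ≈ 12.9°.

12.9°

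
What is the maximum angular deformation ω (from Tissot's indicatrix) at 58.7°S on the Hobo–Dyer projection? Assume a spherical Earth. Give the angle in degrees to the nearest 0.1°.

Hobo–Dyer is a cylindrical equal-area projection with standard parallels at ±37.5°. Cylindrical equal-area (φ₀ = 37.5°): h = cos φ / cos 37.5° along meridians, k = cos 37.5° / cos φ along parallels; h·k = 1.
At 58.7°: h = 0.6548, k = 1.527; principal scales a = 1.527, b = 0.6548.
sin(ω/2) = (a − b)/(a + b) = 0.8723/2.182 = 0.3998, so ω = 2 arcsin(0.3998) ≈ 47.1°.

47.1°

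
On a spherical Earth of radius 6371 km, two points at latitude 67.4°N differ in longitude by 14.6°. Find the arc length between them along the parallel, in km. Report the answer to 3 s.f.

Arc length along a parallel = R cos φ · Δλ (with Δλ in radians).
= 6371 × cos 67.4° × (14.6° × π/180) = 6371 × 0.3843 × 0.2548 ≈ 624 km.

624 km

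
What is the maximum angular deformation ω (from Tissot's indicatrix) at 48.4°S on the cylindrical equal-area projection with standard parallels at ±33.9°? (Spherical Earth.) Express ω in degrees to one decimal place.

Cylindrical equal-area (φ₀ = 33.9°): h = cos φ / cos 33.9° along meridians, k = cos 33.9° / cos φ along parallels; h·k = 1.
At 48.4°: h = 0.7999, k = 1.250; principal scales a = 1.250, b = 0.7999.
sin(ω/2) = (a − b)/(a + b) = 0.4503/2.050 = 0.2196, so ω = 2 arcsin(0.2196) ≈ 25.4°.

25.4°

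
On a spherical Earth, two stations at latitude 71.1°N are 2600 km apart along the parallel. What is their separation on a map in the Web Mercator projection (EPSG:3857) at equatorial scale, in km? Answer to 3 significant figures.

The Mercator projection is conformal; its linear scale factor is the same in every direction and equals sec φ = 1/cos φ.
Along the parallel, k = sec 71.1° = 1/0.3239 = 3.087.
Map distance = 2600 × 3.087 ≈ 8030 km.

8030 km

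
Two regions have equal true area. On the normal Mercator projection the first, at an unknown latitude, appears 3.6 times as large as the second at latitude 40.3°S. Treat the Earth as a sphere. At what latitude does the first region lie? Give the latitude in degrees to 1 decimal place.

For equal true areas on Mercator, apparent areas scale as sec²φ, so the ratio is cos²φ₂ / cos²φ₁.
cos²φ₂ / cos²φ₁ = 3.6  ⇒  cos φ₁ = cos 40.3° / √3.6 = 0.7627/1.897 = 0.4020.
φ₁ = arccos(0.4020) ≈ 66.3°.

66.3°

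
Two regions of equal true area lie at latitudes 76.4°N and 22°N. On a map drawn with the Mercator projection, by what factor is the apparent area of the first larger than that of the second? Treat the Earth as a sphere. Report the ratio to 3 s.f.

Mercator is conformal with k = sec φ, so areal scale = k² = sec²φ.
At 76.4°: sec²(76.4°) = 1/0.2351² = 18.09.
At 22°: sec²(22°) = 1/0.9272² = 1.163.
Ratio = 18.09/1.163 = cos²(22°)/cos²(76.4°) ≈ 15.5.

15.5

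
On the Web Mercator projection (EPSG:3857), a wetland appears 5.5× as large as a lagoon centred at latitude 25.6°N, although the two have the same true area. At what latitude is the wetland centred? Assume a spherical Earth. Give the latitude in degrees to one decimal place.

67.4°

Mercator areal scale is sec²φ, so apparent-area ratio = sec²φ₁ / sec²φ₂ = cos²φ₂ / cos²φ₁.
cos²φ₂ / cos²φ₁ = 5.5  ⇒  cos φ₁ = cos 25.6° / √5.5 = 0.9018/2.345 = 0.3845.
φ₁ = arccos(0.3845) ≈ 67.4°.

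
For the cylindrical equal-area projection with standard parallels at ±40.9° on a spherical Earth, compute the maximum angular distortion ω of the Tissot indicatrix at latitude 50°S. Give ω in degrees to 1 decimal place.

Cylindrical equal-area (φ₀ = 40.9°): h = cos φ / cos 40.9° along meridians, k = cos 40.9° / cos φ along parallels; h·k = 1.
At 50°: h = 0.8504, k = 1.176; principal scales a = 1.176, b = 0.8504.
sin(ω/2) = (a − b)/(a + b) = 0.3255/2.026 = 0.1606, so ω = 2 arcsin(0.1606) ≈ 18.5°.

18.5°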